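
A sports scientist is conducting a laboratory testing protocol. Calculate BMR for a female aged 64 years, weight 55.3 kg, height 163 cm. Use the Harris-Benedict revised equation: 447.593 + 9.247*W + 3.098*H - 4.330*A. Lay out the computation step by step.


Substituting values:
W term = 9.247 * 55.3 = 511.3591
H term = 3.098 * 163 = 504.974
A term = 4.330 * 64 = 277.12
BMR = 1186.81 kcal/day

1186.81 kcal/day


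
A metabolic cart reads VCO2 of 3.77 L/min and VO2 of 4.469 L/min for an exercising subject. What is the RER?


RER = VCO2 / VO2 = 3.77 / 4.469 = 0.8436

0.8436


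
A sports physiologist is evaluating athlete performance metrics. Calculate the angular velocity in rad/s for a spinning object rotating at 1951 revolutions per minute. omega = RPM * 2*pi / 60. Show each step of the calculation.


omega = RPM * 2*pi / 60
= 1951 * 6.28318531 / 60
= 204.308 rad/s

204.308 rad/s


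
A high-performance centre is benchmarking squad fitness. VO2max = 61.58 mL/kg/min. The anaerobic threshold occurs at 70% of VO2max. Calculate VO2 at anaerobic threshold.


AT fraction = 70 / 100 = 0.7
AT VO2 = 61.58 * 0.7
= 43.11 mL/kg/min

43.11 mL/kg/min


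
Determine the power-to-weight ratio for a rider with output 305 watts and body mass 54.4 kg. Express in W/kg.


P/W = 305 / 54.4 = 5.607 W/kg

5.607 W/kg


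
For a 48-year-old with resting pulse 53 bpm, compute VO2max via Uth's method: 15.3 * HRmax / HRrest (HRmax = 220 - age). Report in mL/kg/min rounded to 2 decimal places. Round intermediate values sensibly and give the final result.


Step 1: HRmax = 220 - 48 = 172 bpm
Step 2: Ratio = 172 / 53 = 3.2453
Step 3: VO2max = 15.3 * 3.2453 = 49.65 mL/kg/min

49.65 mL/kg/min


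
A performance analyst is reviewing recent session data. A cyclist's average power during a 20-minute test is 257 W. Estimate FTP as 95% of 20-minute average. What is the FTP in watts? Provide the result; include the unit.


FTP = 20-min power * 0.95
= 257 * 0.95
= 244.15 W

244.15 W


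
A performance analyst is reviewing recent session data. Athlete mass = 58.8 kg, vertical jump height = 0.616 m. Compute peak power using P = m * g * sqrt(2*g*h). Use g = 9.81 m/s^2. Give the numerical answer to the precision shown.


sqrt(2 * 9.81 * 0.616) = sqrt(12.08592) = 3.476481 m/s
P = 58.8 * 9.81 * 3.476481
= 2005.33 W

2005.33 W


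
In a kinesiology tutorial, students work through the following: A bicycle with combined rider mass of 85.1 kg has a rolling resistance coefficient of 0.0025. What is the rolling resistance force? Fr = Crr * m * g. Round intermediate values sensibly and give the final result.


Fr = 0.0025 * 85.1 * 9.81
= 0.21275 * 9.81
= 2.087 N

2.087 N


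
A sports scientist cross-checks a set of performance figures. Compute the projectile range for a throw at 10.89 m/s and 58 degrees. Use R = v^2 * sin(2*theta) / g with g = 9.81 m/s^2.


Two times the angle = 116 degrees
sin(116) = 0.898794
R = 118.5921 * 0.898794 / 9.81 = 10.865 m

10.865 m


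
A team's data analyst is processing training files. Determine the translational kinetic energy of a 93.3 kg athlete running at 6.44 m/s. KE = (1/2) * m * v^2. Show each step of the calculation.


KE = 0.5 * m * v^2
= 0.5 * 93.3 * 6.44^2
= 0.5 * 93.3 * 41.4736
= 1934.74 J

1934.74 J


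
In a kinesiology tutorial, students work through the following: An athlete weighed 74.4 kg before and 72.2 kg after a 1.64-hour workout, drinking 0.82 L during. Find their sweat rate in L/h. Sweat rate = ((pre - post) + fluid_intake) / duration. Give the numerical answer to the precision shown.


Body mass change = 2.2 kg
Total sweat loss = 2.2 + 0.82 = 3.02 L
Rate = 3.02 / 1.64 = 1.841 L/h

1.841 L/h


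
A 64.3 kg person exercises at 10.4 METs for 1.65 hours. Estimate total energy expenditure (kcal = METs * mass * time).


Energy = METs * mass(kg) * time(h)
= 10.4 * 64.3 * 1.65
= 1103.39 kcal

1103.39 kcal


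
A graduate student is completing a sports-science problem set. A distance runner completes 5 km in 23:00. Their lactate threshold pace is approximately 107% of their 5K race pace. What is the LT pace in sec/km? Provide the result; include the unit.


Convert to seconds: 23 min 0 s = 1380 s
Pace per km = 1380 / 5 = 276.0 s/km
LT pace = 276.0 * 1.07 = 295.32 s/km

295.32 s/km


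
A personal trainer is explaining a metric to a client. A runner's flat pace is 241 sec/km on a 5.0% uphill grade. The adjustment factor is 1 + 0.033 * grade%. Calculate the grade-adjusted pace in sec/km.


Factor = 1 + 0.033 * 5.0 = 1.165
Adjusted pace = 241 * 1.165
= 280.77 sec/km

280.77 s/km


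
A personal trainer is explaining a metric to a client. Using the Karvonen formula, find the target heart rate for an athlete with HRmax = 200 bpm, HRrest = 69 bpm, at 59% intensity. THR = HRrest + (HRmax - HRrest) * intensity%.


HRR = 200 - 69 = 131
THR = 69 + 131 * 0.59
= 69 + 77.29
= 146.29 bpm

146.29 bpm


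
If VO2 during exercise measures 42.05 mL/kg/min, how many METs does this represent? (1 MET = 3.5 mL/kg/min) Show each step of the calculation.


METs = VO2 / 3.5 = 42.05 / 3.5 = 12.01

12.01 METs


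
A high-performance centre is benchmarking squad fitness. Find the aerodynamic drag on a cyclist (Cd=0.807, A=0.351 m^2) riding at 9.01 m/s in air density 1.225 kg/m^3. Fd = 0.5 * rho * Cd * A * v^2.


Fd = 0.5 * 1.225 * 0.807 * 0.351 * 9.01^2
= 0.5 * 1.225 * 0.807 * 0.351 * 81.1801
= 14.084 N

14.084 N


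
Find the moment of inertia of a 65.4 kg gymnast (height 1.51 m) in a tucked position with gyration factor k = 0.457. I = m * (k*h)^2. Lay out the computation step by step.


Radius of gyration = 0.457 * 1.51 = 0.69007 m
I = 65.4 * 0.69007^2
= 65.4 * 0.476197
= 31.143 kg*m^2

31.143 kg*m^2


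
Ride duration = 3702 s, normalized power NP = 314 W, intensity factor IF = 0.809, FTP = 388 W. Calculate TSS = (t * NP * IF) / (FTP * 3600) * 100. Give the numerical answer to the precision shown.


Numerator = 3702 * 314 * 0.809 = 940404.252
Denominator = 388 * 3600 = 1396800
TSS = 940404.252 / 1396800 * 100
= 67.33

67.33 TSS


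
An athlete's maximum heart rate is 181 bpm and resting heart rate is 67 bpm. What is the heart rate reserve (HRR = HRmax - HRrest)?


HRR = HRmax - HRrest
= 181 - 67
= 114 bpm

114 bpm


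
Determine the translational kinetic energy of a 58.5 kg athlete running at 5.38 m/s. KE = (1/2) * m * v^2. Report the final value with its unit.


KE = 0.5 * m * v^2
= 0.5 * 58.5 * 5.38^2
= 0.5 * 58.5 * 28.9444
= 846.62 J

846.62 J


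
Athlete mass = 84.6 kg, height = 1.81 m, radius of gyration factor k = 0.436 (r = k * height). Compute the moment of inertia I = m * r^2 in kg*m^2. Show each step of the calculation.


r = k * height = 0.436 * 1.81 = 0.78916 m
r^2 = 0.78916^2 = 0.622774
I = 84.6 * 0.622774 = 52.687 kg*m^2

52.687 kg*m^2


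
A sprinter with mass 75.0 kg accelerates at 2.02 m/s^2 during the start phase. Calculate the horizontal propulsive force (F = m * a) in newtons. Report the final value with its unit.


F = m * a
= 75.0 * 2.02
= 151.5 N

151.5 N


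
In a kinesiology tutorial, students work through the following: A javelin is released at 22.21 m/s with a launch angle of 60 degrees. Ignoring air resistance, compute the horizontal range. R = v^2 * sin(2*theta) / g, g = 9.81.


Launch speed squared = 493.2841
sin(2 * 60 deg) = 0.866025
Range = 493.2841 * 0.866025 / 9.81
= 43.547 m

43.547 m


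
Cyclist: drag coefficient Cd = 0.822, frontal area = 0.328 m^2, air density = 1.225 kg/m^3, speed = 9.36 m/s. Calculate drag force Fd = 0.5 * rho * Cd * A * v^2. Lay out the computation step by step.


v^2 = 9.36^2 = 87.6096
Fd = 0.5 * 1.225 * 0.822 * 0.328 * 87.6096
= 14.468 N

14.468 N


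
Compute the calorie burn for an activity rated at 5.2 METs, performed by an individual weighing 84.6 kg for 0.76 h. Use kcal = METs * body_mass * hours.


Product of METs and mass = 5.2 * 84.6 = 439.92
Total kcal = 439.92 * 0.76 = 334.34 kcal

334.34 kcal


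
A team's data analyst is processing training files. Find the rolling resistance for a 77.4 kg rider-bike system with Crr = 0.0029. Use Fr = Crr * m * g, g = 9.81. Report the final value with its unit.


m * g = 77.4 * 9.81 = 759.294 N
Fr = 0.0029 * 759.294 = 2.202 N

2.202 N


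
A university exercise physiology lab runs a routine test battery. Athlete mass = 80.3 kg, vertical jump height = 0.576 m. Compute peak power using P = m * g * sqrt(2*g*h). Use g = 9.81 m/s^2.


sqrt(2 * 9.81 * 0.576) = sqrt(11.30112) = 3.361714 m/s
P = 80.3 * 9.81 * 3.361714
= 2648.17 W

2648.17 W


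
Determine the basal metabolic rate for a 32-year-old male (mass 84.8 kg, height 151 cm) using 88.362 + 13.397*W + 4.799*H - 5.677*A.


BMR = 88.362 + 13.397*84.8 + 4.799*151 - 5.677*32
= 1767.41 kcal/day

1767.41 kcal/day


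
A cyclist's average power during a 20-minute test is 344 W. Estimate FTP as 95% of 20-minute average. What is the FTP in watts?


FTP = 20-min power * 0.95
= 344 * 0.95
= 326.8 W

326.8 W


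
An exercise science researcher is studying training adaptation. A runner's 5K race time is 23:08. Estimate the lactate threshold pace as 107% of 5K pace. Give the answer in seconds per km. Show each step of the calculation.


Total race time = 23*60 + 8 = 1388 seconds
5K pace = 1388 / 5 = 277.6 sec/km
LT pace = 277.6 * 1.07 = 297.03 sec/km

297.03 s/km


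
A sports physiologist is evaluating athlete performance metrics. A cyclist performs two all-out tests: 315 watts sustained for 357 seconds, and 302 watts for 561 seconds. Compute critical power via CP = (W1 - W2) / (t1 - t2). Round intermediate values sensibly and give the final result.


W1 = P1 * t1 = 315 * 357 = 112455 J
W2 = P2 * t2 = 302 * 561 = 169422 J
CP = (112455 - 169422) / (357 - 561)
= 279.25 W

279.25 W


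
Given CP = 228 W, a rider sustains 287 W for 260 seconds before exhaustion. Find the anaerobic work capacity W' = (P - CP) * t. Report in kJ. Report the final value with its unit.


Excess power = 287 - 228 = 59 W
Work above CP = 59 * 260 = 15340 J
W' = 15.34 kJ

15.34 kJ


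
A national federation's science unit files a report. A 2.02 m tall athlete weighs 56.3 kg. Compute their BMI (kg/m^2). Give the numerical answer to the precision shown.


height^2 = 4.0804 m^2
BMI = 56.3 / 4.0804 = 13.8 kg/m^2

13.8 kg/m^2


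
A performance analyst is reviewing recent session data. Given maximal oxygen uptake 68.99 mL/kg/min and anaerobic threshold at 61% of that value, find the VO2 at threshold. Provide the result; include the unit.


Percentage as decimal = 0.61
VO2 at AT = 68.99 * 0.61 = 42.08 mL/kg/min

42.08 mL/kg/min


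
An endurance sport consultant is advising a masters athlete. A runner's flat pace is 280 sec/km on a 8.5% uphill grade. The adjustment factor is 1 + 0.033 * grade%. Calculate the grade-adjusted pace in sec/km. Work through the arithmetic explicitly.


Factor = 1 + 0.033 * 8.5 = 1.2805
Adjusted pace = 280 * 1.2805
= 358.54 sec/km

358.54 s/km


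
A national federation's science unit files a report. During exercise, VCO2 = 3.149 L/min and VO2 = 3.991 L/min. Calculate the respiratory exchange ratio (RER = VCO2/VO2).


RER = VCO2 / VO2
= 3.149 / 3.991
= 0.789

0.789


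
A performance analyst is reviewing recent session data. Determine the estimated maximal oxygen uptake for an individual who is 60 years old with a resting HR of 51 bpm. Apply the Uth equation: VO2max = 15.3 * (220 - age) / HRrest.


HRmax = 220 - 60 = 160
VO2max = 15.3 * (160 / 51)
= 15.3 * 3.1373
= 48.0 mL/kg/min

48.0 mL/kg/min


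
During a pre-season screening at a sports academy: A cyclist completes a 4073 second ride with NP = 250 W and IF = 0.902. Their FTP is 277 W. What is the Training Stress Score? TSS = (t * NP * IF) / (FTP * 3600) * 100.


t * NP * IF = 4073 * 250 * 0.902 = 918461.5
FTP * 3600 = 997200
TSS = (918461.5 / 997200) * 100 = 92.1

92.1 TSS


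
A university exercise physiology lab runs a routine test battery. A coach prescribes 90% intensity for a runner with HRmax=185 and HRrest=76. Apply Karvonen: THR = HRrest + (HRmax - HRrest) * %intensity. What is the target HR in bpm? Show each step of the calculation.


Heart rate reserve = 185 - 76 = 109
Intensity fraction = 90 / 100 = 0.9
THR = 76 + 109 * 0.9 = 174.1 bpm

174.1 bpm


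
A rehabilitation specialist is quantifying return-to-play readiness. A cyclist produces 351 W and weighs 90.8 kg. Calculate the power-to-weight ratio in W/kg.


P/W = power / mass
= 351 / 90.8
= 3.866 W/kg

3.866 W/kg


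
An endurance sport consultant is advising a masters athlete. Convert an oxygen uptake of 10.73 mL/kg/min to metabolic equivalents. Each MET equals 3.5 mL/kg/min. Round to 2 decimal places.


One MET = 3.5 mL/kg/min
Number of METs = 10.73 / 3.5
= 3.07 METs

3.07 METs


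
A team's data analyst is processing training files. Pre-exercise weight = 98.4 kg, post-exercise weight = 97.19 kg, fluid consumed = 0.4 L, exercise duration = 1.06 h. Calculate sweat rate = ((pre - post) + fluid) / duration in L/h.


Weight loss = 98.4 - 97.19 = 1.21 kg (approx L)
Total sweat = 1.21 + 0.4 = 1.61 L
Sweat rate = 1.61 / 1.06 = 1.519 L/h

1.519 L/h


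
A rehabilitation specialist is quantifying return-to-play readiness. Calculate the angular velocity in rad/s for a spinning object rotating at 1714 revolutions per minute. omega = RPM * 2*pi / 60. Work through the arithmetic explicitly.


omega = RPM * 2*pi / 60
= 1714 * 6.28318531 / 60
= 179.49 rad/s

179.49 rad/s


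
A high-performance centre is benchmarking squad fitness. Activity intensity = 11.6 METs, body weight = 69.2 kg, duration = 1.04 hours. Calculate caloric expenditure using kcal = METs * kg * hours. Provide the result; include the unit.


kcal = 11.6 * 69.2 * 1.04
= 802.72 * 1.04
= 834.83 kcal

834.83 kcal


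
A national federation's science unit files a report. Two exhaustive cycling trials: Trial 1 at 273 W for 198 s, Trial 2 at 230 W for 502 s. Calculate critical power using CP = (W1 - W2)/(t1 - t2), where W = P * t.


W1 = 273 * 198 = 54054 J
W2 = 230 * 502 = 115460 J
CP = (54054 - 115460) / (198 - 502)
= -61406 / -304
= 201.99 W

201.99 W


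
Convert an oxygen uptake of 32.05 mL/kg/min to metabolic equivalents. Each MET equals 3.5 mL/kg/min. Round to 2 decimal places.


One MET = 3.5 mL/kg/min
Number of METs = 32.05 / 3.5
= 9.16 METs

9.16 METs


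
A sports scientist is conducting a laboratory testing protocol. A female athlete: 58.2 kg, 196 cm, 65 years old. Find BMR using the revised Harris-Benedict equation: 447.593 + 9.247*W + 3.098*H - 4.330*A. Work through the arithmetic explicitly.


Intercept = 447.593
Weight contribution = 9.247 * 58.2 = 538.1754
Height contribution = 3.098 * 196 = 607.208
Age contribution = 4.33 * 65 = 281.45
BMR = 447.593 + 538.1754 + 607.208 - 281.45
= 1311.53 kcal/day

1311.53 kcal/day


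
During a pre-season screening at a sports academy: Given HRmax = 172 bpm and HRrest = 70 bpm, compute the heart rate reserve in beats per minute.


Heart rate reserve = maximum HR minus resting HR
HRR = 172 - 70 = 102 bpm

102 bpm


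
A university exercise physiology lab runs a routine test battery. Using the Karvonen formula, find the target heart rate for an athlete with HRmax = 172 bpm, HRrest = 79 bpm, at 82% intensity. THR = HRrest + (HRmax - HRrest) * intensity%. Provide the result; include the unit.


HRR = 172 - 79 = 93
THR = 79 + 93 * 0.82
= 79 + 76.26
= 155.26 bpm

155.26 bpm


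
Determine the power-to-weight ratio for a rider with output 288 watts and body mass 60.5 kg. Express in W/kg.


P/W = 288 / 60.5 = 4.76 W/kg

4.76 W/kg


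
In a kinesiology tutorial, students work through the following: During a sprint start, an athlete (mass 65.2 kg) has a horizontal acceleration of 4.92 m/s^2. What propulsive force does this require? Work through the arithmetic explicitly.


Propulsive force = mass * acceleration
= 65.2 kg * 4.92 m/s^2
= 320.78 N

320.78 N


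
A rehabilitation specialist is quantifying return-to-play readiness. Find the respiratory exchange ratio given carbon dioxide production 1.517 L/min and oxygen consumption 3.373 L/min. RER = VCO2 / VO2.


VCO2 = 1.517 L/min
VO2 = 3.373 L/min
RER = 1.517 / 3.373 = 0.4497

0.4497


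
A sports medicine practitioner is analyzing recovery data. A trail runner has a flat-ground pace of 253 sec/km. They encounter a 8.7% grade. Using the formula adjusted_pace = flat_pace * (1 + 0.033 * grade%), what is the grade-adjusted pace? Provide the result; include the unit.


Grade factor = 1 + 0.033 * 8.7 = 1.2871
Adjusted = 253 * 1.2871 = 325.64 sec/km

325.64 s/km


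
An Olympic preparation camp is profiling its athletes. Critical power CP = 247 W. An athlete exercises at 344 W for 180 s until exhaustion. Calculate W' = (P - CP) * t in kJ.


P - CP = 344 - 247 = 97 W
W' = 97 * 180 = 17460 J
= 17460 / 1000 = 17.46 kJ

17.46 kJ


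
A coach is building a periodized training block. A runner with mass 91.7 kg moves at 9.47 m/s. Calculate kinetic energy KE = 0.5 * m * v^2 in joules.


v^2 = 9.47^2 = 89.6809
KE = 0.5 * 91.7 * 89.6809
= 4111.87 J

4111.87 J


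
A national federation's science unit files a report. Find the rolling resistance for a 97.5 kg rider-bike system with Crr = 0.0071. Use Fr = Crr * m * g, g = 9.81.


m * g = 97.5 * 9.81 = 956.475 N
Fr = 0.0071 * 956.475 = 6.791 N

6.791 N


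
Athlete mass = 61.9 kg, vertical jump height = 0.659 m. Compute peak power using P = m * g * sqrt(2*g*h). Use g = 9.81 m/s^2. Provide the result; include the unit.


sqrt(2 * 9.81 * 0.659) = sqrt(12.92958) = 3.595773 m/s
P = 61.9 * 9.81 * 3.595773
= 2183.49 W

2183.49 W


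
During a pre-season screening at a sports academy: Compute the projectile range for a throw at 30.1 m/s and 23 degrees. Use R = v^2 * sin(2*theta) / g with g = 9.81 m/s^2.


Two times the angle = 46 degrees
sin(46) = 0.71934
R = 906.01 * 0.71934 / 9.81 = 66.435 m

66.435 m


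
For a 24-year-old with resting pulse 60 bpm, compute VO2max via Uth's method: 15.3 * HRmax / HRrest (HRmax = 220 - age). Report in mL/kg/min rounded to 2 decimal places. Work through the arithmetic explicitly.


Step 1: HRmax = 220 - 24 = 196 bpm
Step 2: Ratio = 196 / 60 = 3.2667
Step 3: VO2max = 15.3 * 3.2667 = 49.98 mL/kg/min

49.98 mL/kg/min


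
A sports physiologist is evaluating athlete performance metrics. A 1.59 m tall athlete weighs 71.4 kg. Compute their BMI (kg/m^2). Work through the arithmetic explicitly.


height^2 = 2.5281 m^2
BMI = 71.4 / 2.5281 = 28.24 kg/m^2

28.24 kg/m^2


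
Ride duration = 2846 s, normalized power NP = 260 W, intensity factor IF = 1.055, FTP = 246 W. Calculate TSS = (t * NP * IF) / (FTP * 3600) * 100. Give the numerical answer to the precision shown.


Numerator = 2846 * 260 * 1.055 = 780657.8
Denominator = 246 * 3600 = 885600
TSS = 780657.8 / 885600 * 100
= 88.15

88.15 TSS


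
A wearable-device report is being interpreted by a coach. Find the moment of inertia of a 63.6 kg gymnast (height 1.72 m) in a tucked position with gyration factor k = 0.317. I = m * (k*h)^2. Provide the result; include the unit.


Radius of gyration = 0.317 * 1.72 = 0.54524 m
I = 63.6 * 0.54524^2
= 63.6 * 0.297287
= 18.907 kg*m^2

18.907 kg*m^2


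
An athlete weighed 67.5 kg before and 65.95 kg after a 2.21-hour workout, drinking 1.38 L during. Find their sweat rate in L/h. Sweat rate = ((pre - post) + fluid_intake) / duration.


Body mass change = 1.55 kg
Total sweat loss = 1.55 + 1.38 = 2.93 L
Rate = 2.93 / 2.21 = 1.326 L/h

1.326 L/h


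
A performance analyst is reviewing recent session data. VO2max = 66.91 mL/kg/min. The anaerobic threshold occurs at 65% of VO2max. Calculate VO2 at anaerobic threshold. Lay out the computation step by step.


AT fraction = 65 / 100 = 0.65
AT VO2 = 66.91 * 0.65
= 43.49 mL/kg/min

43.49 mL/kg/min


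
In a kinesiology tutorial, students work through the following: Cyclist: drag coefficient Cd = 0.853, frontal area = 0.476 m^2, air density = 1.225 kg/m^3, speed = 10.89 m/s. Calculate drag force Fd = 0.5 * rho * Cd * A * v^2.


v^2 = 10.89^2 = 118.5921
Fd = 0.5 * 1.225 * 0.853 * 0.476 * 118.5921
= 29.493 N

29.493 N


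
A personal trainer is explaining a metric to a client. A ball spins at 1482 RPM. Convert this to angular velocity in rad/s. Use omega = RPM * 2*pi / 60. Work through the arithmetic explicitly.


omega = 1482 * 2 * pi / 60
= 1482 * 6.28318531 / 60
= 9311.681 / 60
= 155.195 rad/s

155.195 rad/s


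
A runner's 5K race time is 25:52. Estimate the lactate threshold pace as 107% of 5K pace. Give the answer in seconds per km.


Total race time = 25*60 + 52 = 1552 seconds
5K pace = 1552 / 5 = 310.4 sec/km
LT pace = 310.4 * 1.07 = 332.13 sec/km

332.13 s/km


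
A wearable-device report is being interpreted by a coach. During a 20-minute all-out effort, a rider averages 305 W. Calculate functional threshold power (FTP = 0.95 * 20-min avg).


FTP = 0.95 * 305
= 289.75 W

289.75 W


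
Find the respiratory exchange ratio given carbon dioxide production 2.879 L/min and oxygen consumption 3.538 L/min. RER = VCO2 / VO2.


VCO2 = 2.879 L/min
VO2 = 3.538 L/min
RER = 2.879 / 3.538 = 0.8137

0.8137


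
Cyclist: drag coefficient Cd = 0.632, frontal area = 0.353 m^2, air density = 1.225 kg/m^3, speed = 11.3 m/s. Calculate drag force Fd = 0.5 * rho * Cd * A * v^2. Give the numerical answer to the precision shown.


v^2 = 11.3^2 = 127.69
Fd = 0.5 * 1.225 * 0.632 * 0.353 * 127.69
= 17.448 N

17.448 N


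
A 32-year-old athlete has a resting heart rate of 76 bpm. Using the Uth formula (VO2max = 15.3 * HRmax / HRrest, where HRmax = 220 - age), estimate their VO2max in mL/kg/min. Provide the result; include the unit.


HRmax = 220 - 32 = 188 bpm
Ratio = HRmax / HRrest = 188 / 76 = 2.4737
VO2max = 15.3 * 2.4737 = 37.85 mL/kg/min

37.85 mL/kg/min


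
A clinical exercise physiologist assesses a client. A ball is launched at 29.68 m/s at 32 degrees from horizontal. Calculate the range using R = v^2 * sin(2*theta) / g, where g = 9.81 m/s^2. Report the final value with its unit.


sin(2 * 32) = sin(64) = 0.898794
v^2 = 29.68^2 = 880.9024
R = 880.9024 * 0.898794 / 9.81
= 80.708 m

80.708 m


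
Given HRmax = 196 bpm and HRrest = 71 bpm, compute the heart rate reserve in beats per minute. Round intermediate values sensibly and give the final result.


Heart rate reserve = maximum HR minus resting HR
HRR = 196 - 71 = 125 bpm

125 bpm


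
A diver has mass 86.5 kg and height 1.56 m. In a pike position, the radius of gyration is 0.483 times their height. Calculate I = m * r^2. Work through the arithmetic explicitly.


r = 0.483 * 1.56 = 0.75348 m
I = m * r^2 = 86.5 * 0.567732 = 49.109 kg*m^2

49.109 kg*m^2


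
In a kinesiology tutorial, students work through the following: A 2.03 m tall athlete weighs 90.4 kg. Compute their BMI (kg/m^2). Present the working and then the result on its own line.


height^2 = 4.1209 m^2
BMI = 90.4 / 4.1209 = 21.94 kg/m^2

21.94 kg/m^2


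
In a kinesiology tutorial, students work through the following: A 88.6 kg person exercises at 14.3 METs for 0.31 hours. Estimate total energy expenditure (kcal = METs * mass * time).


Energy = METs * mass(kg) * time(h)
= 14.3 * 88.6 * 0.31
= 392.76 kcal

392.76 kcal


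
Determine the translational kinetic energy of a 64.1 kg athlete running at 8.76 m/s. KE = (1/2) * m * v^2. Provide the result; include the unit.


KE = 0.5 * m * v^2
= 0.5 * 64.1 * 8.76^2
= 0.5 * 64.1 * 76.7376
= 2459.44 J

2459.44 J


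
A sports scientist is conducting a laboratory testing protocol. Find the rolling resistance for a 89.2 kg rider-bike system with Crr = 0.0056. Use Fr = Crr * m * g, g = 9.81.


m * g = 89.2 * 9.81 = 875.052 N
Fr = 0.0056 * 875.052 = 4.9 N

4.9 N


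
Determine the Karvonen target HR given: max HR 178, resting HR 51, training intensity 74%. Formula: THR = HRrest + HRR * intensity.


HRR = HRmax - HRrest = 178 - 51 = 127
THR = 51 + 127 * 0.74
= 144.98 bpm

144.98 bpm


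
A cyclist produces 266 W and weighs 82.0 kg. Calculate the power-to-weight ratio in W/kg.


P/W = power / mass
= 266 / 82.0
= 3.244 W/kg

3.244 W/kg


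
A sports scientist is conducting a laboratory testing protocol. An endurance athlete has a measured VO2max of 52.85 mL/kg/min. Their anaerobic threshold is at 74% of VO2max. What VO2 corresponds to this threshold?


Anaerobic threshold VO2 = VO2max * 74%
= 52.85 * 0.74
= 39.11 mL/kg/min

39.11 mL/kg/min


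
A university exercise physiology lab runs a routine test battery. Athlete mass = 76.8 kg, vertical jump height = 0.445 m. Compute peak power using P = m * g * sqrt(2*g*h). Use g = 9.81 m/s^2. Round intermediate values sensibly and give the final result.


sqrt(2 * 9.81 * 0.445) = sqrt(8.7309) = 2.95481 m/s
P = 76.8 * 9.81 * 2.95481
= 2226.18 W

2226.18 W


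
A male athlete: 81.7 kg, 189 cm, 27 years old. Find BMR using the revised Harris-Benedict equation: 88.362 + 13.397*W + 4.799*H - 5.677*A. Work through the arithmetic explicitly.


Intercept = 88.362
Weight contribution = 13.397 * 81.7 = 1094.5349
Height contribution = 4.799 * 189 = 907.011
Age contribution = 5.677 * 27 = 153.279
BMR = 88.362 + 1094.5349 + 907.011 - 153.279
= 1936.63 kcal/day

1936.63 kcal/day


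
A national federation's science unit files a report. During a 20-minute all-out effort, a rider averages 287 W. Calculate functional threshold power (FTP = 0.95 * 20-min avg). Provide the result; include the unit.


FTP = 0.95 * 287
= 272.65 W

272.65 W


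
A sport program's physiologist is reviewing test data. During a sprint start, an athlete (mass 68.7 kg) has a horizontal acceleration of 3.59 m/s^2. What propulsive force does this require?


Propulsive force = mass * acceleration
= 68.7 kg * 3.59 m/s^2
= 246.63 N

246.63 N


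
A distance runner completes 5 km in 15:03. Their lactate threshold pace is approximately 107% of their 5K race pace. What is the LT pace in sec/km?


Convert to seconds: 15 min 3 s = 903 s
Pace per km = 903 / 5 = 180.6 s/km
LT pace = 180.6 * 1.07 = 193.24 s/km

193.24 s/km


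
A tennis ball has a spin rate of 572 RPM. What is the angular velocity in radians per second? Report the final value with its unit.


Convert RPM to rad/s: multiply by 2*pi and divide by 60
omega = 572 * 2 * pi / 60
= 59.9 rad/s

59.9 rad/s


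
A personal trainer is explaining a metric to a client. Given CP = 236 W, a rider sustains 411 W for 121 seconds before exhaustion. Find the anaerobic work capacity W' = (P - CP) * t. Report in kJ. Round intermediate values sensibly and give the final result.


Excess power = 411 - 236 = 175 W
Work above CP = 175 * 121 = 21175 J
W' = 21.175 kJ

21.175 kJ


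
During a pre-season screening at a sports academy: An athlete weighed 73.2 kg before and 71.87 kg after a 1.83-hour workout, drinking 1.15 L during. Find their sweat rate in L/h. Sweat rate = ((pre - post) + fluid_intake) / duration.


Body mass change = 1.33 kg
Total sweat loss = 1.33 + 1.15 = 2.48 L
Rate = 2.48 / 1.83 = 1.355 L/h

1.355 L/h


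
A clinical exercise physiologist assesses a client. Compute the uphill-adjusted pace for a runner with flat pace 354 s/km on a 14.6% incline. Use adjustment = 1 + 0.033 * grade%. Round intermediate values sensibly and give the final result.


Adjustment factor = 1 + 0.033 * 14.6 = 1.4818
Grade-adjusted pace = 354 * 1.4818 = 524.56 s/km

524.56 s/km


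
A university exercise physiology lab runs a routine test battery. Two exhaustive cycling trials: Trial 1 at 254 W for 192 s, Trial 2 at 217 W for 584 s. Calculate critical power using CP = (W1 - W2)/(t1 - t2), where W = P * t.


W1 = 254 * 192 = 48768 J
W2 = 217 * 584 = 126728 J
CP = (48768 - 126728) / (192 - 584)
= -77960 / -392
= 198.88 W

198.88 W


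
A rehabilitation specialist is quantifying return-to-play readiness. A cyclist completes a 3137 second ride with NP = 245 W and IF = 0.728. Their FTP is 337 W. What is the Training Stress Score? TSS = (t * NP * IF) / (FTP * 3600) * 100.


t * NP * IF = 3137 * 245 * 0.728 = 559515.32
FTP * 3600 = 1213200
TSS = (559515.32 / 1213200) * 100 = 46.12

46.12 TSS


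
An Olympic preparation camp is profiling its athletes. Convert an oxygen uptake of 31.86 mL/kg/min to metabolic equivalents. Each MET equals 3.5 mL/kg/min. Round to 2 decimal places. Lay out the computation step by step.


One MET = 3.5 mL/kg/min
Number of METs = 31.86 / 3.5
= 9.1 METs

9.1 METs


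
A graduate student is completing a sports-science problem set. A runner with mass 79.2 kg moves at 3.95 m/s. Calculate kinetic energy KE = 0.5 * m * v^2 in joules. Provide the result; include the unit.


v^2 = 3.95^2 = 15.6025
KE = 0.5 * 79.2 * 15.6025
= 617.86 J

617.86 J


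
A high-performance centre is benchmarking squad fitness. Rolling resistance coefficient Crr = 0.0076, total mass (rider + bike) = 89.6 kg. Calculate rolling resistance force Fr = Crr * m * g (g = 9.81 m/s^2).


Fr = Crr * m * g
= 0.0076 * 89.6 * 9.81
= 6.68 N

6.68 N


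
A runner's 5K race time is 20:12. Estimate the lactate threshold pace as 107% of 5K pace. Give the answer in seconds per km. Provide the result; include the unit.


Total race time = 20*60 + 12 = 1212 seconds
5K pace = 1212 / 5 = 242.4 sec/km
LT pace = 242.4 * 1.07 = 259.37 sec/km

259.37 s/km


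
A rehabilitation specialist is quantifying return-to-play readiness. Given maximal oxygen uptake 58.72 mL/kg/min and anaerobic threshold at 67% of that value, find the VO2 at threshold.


Percentage as decimal = 0.67
VO2 at AT = 58.72 * 0.67 = 39.34 mL/kg/min

39.34 mL/kg/min


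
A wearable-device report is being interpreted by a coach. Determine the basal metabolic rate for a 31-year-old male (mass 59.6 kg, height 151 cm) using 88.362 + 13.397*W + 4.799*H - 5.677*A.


BMR = 88.362 + 13.397*59.6 + 4.799*151 - 5.677*31
= 1435.49 kcal/day

1435.49 kcal/day


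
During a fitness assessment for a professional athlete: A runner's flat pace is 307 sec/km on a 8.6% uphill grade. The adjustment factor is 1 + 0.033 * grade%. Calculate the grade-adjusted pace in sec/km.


Factor = 1 + 0.033 * 8.6 = 1.2838
Adjusted pace = 307 * 1.2838
= 394.13 sec/km

394.13 s/km


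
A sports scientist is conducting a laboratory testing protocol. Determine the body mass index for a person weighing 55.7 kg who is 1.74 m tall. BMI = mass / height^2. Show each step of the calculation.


BMI = mass / height^2
= 55.7 / 1.74^2
= 55.7 / 3.0276
= 18.4 kg/m^2

18.4 kg/m^2


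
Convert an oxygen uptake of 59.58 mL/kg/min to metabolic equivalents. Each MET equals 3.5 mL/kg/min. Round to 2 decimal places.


One MET = 3.5 mL/kg/min
Number of METs = 59.58 / 3.5
= 17.02 METs

17.02 METs


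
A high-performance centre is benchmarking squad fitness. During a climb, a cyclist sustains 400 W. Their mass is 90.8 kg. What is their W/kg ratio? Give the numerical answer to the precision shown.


Power-to-weight = 400 W / 90.8 kg
= 4.405 W/kg

4.405 W/kg


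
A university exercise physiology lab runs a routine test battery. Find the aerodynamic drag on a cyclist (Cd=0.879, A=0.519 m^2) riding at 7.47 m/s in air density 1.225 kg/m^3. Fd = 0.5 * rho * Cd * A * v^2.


Fd = 0.5 * 1.225 * 0.879 * 0.519 * 7.47^2
= 0.5 * 1.225 * 0.879 * 0.519 * 55.8009
= 15.592 N

15.592 N


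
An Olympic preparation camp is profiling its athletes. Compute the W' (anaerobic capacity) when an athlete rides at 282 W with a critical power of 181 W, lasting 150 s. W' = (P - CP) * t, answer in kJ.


Above-CP power = 101 W
Duration = 150 s
W' = 101 * 150 = 15150 J
Convert: 15150 / 1000 = 15.15 kJ

15.15 kJ


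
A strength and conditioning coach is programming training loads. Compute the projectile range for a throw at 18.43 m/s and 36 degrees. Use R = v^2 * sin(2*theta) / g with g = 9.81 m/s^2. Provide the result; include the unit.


Two times the angle = 72 degrees
sin(72) = 0.951057
R = 339.6649 * 0.951057 / 9.81 = 32.93 m

32.93 m


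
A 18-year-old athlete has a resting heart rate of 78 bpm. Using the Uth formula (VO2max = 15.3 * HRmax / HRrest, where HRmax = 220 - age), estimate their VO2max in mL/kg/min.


HRmax = 220 - 18 = 202 bpm
Ratio = HRmax / HRrest = 202 / 78 = 2.5897
VO2max = 15.3 * 2.5897 = 39.62 mL/kg/min

39.62 mL/kg/min


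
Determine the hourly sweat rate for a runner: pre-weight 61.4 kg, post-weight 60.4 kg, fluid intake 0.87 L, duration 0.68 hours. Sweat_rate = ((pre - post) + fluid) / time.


Mass lost = 61.4 - 60.4 = 1.0 kg
Add fluid consumed: 1.0 + 0.87 = 1.87 L total sweat
Sweat rate = 1.87 / 0.68 = 2.75 L/h

2.75 L/h


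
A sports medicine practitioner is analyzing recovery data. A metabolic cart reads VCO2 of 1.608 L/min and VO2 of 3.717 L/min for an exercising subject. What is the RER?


RER = VCO2 / VO2 = 1.608 / 3.717 = 0.4326

0.4326


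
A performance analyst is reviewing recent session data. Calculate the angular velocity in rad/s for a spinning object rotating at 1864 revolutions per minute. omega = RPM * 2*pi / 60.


omega = RPM * 2*pi / 60
= 1864 * 6.28318531 / 60
= 195.198 rad/s

195.198 rad/s


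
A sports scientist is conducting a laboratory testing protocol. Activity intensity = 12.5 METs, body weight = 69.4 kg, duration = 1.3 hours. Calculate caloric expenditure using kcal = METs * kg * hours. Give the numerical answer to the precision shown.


kcal = 12.5 * 69.4 * 1.3
= 867.5 * 1.3
= 1127.75 kcal

1127.75 kcal


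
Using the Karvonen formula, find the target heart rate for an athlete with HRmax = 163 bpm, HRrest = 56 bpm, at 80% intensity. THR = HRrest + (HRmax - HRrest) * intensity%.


HRR = 163 - 56 = 107
THR = 56 + 107 * 0.8
= 56 + 85.6
= 141.6 bpm

141.6 bpm


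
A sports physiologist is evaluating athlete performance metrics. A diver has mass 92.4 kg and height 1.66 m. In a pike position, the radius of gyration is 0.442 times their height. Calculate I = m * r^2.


r = 0.442 * 1.66 = 0.73372 m
I = m * r^2 = 92.4 * 0.538345 = 49.743 kg*m^2

49.743 kg*m^2


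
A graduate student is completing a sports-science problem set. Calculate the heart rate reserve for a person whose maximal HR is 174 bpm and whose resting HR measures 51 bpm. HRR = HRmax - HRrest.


HRmax = 174 bpm
HRrest = 51 bpm
HRR = 174 - 51 = 123 bpm

123 bpm


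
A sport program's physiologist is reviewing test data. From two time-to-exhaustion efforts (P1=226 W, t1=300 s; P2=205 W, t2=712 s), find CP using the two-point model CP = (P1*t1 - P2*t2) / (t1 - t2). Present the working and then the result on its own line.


Work in trial 1 = 67800 J
Work in trial 2 = 145960 J
Delta work = -78160 J
Delta time = -412 s
CP = -78160 / -412 = 189.71 W

189.71 W


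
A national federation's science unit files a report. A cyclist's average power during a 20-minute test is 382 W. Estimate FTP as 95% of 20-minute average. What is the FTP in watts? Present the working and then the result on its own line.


FTP = 20-min power * 0.95
= 382 * 0.95
= 362.9 W

362.9 W


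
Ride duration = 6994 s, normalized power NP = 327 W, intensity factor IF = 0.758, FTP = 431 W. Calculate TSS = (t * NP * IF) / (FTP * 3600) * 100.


Numerator = 6994 * 327 * 0.758 = 1733574.804
Denominator = 431 * 3600 = 1551600
TSS = 1733574.804 / 1551600 * 100
= 111.73

111.73 TSS


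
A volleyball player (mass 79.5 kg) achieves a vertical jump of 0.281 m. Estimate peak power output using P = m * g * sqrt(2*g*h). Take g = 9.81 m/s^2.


2 * g * h = 2 * 9.81 * 0.281 = 5.51322
sqrt(5.51322) = 2.348025 m/s
P = 79.5 * 9.81 * 2.348025 = 1831.21 W

1831.21 W


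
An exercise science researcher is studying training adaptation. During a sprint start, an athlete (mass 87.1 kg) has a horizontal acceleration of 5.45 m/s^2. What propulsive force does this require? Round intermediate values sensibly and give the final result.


Propulsive force = mass * acceleration
= 87.1 kg * 5.45 m/s^2
= 474.7 N

474.7 N


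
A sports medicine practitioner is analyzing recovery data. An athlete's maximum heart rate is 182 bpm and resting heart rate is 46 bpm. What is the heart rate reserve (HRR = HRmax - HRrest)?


HRR = HRmax - HRrest
= 182 - 46
= 136 bpm

136 bpm


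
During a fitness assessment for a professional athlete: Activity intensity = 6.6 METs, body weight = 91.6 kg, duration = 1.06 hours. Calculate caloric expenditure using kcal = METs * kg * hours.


kcal = 6.6 * 91.6 * 1.06
= 604.56 * 1.06
= 640.83 kcal

640.83 kcal


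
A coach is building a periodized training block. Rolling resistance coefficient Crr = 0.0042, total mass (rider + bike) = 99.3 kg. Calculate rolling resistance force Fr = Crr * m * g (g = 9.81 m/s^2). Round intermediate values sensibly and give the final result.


Fr = Crr * m * g
= 0.0042 * 99.3 * 9.81
= 4.091 N

4.091 N


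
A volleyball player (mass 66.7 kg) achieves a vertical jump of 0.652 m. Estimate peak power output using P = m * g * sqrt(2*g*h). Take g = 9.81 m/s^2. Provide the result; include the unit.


2 * g * h = 2 * 9.81 * 0.652 = 12.79224
sqrt(12.79224) = 3.576624 m/s
P = 66.7 * 9.81 * 3.576624 = 2340.28 W

2340.28 W


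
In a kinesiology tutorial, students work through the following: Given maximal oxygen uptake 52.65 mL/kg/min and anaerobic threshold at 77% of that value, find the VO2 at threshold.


Percentage as decimal = 0.77
VO2 at AT = 52.65 * 0.77 = 40.54 mL/kg/min

40.54 mL/kg/min


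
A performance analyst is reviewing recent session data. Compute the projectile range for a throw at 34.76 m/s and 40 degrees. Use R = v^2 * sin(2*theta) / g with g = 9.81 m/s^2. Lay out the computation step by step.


Two times the angle = 80 degrees
sin(80) = 0.984808
R = 1208.2576 * 0.984808 / 9.81 = 121.295 m

121.295 m


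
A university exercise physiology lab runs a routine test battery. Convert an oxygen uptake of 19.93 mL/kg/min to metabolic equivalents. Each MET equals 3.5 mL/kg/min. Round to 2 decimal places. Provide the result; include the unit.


One MET = 3.5 mL/kg/min
Number of METs = 19.93 / 3.5
= 5.69 METs

5.69 METs


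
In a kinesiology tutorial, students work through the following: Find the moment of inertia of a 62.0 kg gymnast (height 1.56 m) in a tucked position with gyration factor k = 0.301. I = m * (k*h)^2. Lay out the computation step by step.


Radius of gyration = 0.301 * 1.56 = 0.46956 m
I = 62.0 * 0.46956^2
= 62.0 * 0.220487
= 13.67 kg*m^2

13.67 kg*m^2


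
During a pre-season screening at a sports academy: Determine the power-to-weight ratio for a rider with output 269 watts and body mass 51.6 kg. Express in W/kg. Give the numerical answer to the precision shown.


P/W = 269 / 51.6 = 5.213 W/kg

5.213 W/kg


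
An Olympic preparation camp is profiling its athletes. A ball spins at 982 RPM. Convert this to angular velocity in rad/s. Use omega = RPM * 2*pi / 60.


omega = 982 * 2 * pi / 60
= 982 * 6.28318531 / 60
= 6170.088 / 60
= 102.835 rad/s

102.835 rad/s


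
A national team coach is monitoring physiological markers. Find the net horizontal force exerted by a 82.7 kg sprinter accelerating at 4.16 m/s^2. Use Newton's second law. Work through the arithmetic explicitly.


Newton's second law: F = m * a
F = 82.7 * 4.16 = 344.03 N

344.03 N


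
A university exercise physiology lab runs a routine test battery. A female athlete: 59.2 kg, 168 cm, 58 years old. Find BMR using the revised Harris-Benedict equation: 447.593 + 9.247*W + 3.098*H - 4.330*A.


Intercept = 447.593
Weight contribution = 9.247 * 59.2 = 547.4224
Height contribution = 3.098 * 168 = 520.464
Age contribution = 4.33 * 58 = 251.14
BMR = 447.593 + 547.4224 + 520.464 - 251.14
= 1264.34 kcal/day

1264.34 kcal/day


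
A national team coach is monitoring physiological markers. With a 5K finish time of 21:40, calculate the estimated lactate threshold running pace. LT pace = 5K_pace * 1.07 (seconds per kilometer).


Race duration = 1300 s for 5 km
Average pace = 1300 / 5 = 260.0 s/km
LT pace = 260.0 * 1.07
= 278.2 s/km

278.2 s/km
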